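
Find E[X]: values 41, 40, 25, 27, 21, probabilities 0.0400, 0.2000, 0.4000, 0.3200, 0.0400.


E[X] = 41*0.0400 + 40*0.2000 + 25*0.4000 + 27*0.3200 + 21*0.0400
= 1.6400 + 8.0000 + 10.0000 + 8.6400 + 0.8400
= 29.1200

E[X] = 29.1200


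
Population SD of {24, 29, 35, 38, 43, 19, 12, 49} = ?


Mean = 31.1250
Variance = 136.3594
SD = sqrt(136.3594) = 11.6773

SD = 11.6773


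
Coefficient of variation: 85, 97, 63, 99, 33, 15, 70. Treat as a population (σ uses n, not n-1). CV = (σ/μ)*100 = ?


Mean = 66.0000
SD = 29.5828
CV = (29.5828/66.0000)*100 = 44.8224%

CV = 44.8224%


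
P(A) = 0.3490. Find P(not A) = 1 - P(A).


P(not A) = 1 - 0.3490 = 0.6510

P(not A) = 0.6510


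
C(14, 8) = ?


C(14,8) = 14!/(8! × 6!)
= 87178291200/(40320 × 720)
= 3003

C(14,8) = 3003


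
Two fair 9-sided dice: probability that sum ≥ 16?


Total outcomes = 9×9 = 81
Favorable (sum ≥ 16): 6
P = 6/81 = 0.0741

P = 0.0741


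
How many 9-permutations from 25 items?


P(25,9) = 25!/16!
= 15511210043330985984000000/20922789888000
= 741354768000

P(25,9) = 741354768000


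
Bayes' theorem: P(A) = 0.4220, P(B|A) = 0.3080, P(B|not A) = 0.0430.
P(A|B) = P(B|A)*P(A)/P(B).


P(B) = P(B|A)*P(A) + P(B|A')*P(A')
= 0.3080*0.4220 + 0.0430*0.5780
= 0.129976 + 0.024854 = 0.154830
P(A|B) = 0.129976/0.154830 = 0.8395

P(A|B) = 0.8395


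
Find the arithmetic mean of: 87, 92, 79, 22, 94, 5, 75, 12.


Sum = 87 + 92 + 79 + 22 + 94 + 5 + 75 + 12 = 466
n = 8
Mean = 466/8 = 58.2500

Mean = 58.2500


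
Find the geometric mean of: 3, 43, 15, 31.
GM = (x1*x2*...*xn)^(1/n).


Product = 3 × 43 × 15 × 31 = 59985
GM = 59985^(1/4) = 15.6499

GM = 15.6499


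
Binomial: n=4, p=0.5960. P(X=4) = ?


C(4,4) = 1
p^4 = 0.126178
(1-p)^0 = 1.000000
P = 1 * 0.126178 * 1.000000 = 0.1262

P(X=4) = 0.1262


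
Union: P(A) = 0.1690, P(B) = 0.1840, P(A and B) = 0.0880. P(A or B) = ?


P(A∪B) = 0.1690 + 0.1840 - 0.0880
= 0.3530 - 0.0880
= 0.2650

P(A∪B) = 0.2650


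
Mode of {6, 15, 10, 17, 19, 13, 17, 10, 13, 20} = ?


Frequencies: 6:1, 10:2, 13:2, 15:1, 17:2, 19:1, 20:1
Max frequency = 2
Mode = 10, 13, 17

Mode = 10, 13, 17


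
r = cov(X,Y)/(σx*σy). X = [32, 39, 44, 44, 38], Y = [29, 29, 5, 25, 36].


Mean X = 39.4000, Mean Y = 24.8000
SD X = 4.454211, SD Y = 10.514752
Cov = -27.720000
r = -27.720000/(4.454211*10.514752) = -0.5919

r = -0.5919


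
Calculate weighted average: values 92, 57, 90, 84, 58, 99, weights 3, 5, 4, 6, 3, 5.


Numerator = 92*3 + 57*5 + 90*4 + 84*6 + 58*3 + 99*5 = 2094
Denominator = 3 + 5 + 4 + 6 + 3 + 5 = 26
WM = 2094/26 = 80.5385

WM = 80.5385


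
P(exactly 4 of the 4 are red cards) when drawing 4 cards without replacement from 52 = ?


Hypergeometric: P(X=4) = C(26,4)·C(26,0) / C(52,4)
= 14950 × 1 / 270725
= 14950/270725 = 0.0552

P = 0.0552


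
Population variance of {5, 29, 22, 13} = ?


Mean = 17.2500
Squared deviations: 150.0625, 138.0625, 22.5625, 18.0625
Sum = 328.7500
Variance = 328.7500/4 = 82.1875

Variance = 82.1875


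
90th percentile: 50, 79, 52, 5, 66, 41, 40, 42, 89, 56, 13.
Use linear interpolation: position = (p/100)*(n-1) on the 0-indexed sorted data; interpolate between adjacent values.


Sorted: 5, 13, 40, 41, 42, 50, 52, 56, 66, 79, 89
n = 11
Index = 90/100 * 10 = 9.0000
Lower = data[9] = 79, Upper = data[10] = 89
P90 = 79 + 0*(10) = 79.0000

P90 = 79.0000


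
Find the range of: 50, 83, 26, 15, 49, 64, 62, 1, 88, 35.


Max = 88, Min = 1
Range = 88 - 1 = 87

Range = 87


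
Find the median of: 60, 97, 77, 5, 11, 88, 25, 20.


Sorted: 5, 11, 20, 25, 60, 77, 88, 97
n = 8 (even)
Middle values: 25 and 60
Median = (25+60)/2 = 42.5000

Median = 42.5000


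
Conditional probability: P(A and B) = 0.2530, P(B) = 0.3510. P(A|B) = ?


P(A|B) = 0.2530/0.3510 = 0.7208

P(A|B) = 0.7208


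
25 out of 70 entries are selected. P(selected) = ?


P = 25/70 = 0.3571

P = 0.3571


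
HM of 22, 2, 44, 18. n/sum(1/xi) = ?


Sum of reciprocals = 1/22 + 1/2 + 1/44 + 1/18 = 0.623737
HM = 4/0.623737 = 6.4130

HM = 6.4130


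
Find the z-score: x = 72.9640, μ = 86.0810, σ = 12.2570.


z = (72.9640 - 86.0810)/12.2570
= -13.1170/12.2570
= -1.0702

z = -1.0702


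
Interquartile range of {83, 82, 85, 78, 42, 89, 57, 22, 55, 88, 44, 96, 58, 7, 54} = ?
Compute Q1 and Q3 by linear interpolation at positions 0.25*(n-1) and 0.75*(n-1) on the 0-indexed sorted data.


Sorted: 7, 22, 42, 44, 54, 55, 57, 58, 78, 82, 83, 85, 88, 89, 96
Q1 (25th %ile) = 49.0000
Q3 (75th %ile) = 84.0000
IQR = 84.0000 - 49.0000 = 35.0000

IQR = 35.0000


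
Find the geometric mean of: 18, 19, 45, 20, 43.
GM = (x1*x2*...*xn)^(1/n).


Product = 18 × 19 × 45 × 20 × 43 = 13235400
GM = 13235400^(1/5) = 26.5673

GM = 26.5673


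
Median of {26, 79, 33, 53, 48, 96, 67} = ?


Sorted: 26, 33, 48, 53, 67, 79, 96
n = 7 (odd)
Middle value = 53

Median = 53


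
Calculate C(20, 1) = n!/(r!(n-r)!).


C(20,1) = 20!/(1! × 19!)
= 2432902008176640000/(1 × 121645100408832000)
= 20

C(20,1) = 20


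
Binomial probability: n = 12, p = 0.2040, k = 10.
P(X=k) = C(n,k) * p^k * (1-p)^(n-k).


C(12,10) = 66
p^10 = 1.248250e-07
(1-p)^2 = 0.633616
P = 66 * 1.248250e-07 * 0.633616 = 5.2200e-06

P(X=10) = 5.2200e-06


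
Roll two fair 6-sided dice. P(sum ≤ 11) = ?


Total outcomes = 6×6 = 36
Favorable (sum ≤ 11): 35
P = 35/36 = 0.9722

P = 0.9722


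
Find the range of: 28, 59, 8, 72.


Max = 72, Min = 8
Range = 72 - 8 = 64

Range = 64


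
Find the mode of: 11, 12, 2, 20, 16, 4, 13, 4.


Frequencies: 2:1, 4:2, 11:1, 12:1, 13:1, 16:1, 20:1
Max frequency = 2
Mode = 4

Mode = 4


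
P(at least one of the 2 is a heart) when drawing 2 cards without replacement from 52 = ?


P(at least one) = 1 - P(none)
P(none) = (39/52) × (38/51) = 0.558824
P(at least one) = 1 - 0.558824 = 0.4412

P = 0.4412


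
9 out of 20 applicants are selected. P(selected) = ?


P = 9/20 = 0.4500

P = 0.4500


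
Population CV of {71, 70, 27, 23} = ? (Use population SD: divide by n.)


Mean = 47.7500
SD = 22.7967
CV = (22.7967/47.7500)*100 = 47.7417%

CV = 47.7417%


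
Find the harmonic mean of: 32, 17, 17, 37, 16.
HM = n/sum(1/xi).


Sum of reciprocals = 1/32 + 1/17 + 1/17 + 1/37 + 1/16 = 0.238424
HM = 5/0.238424 = 20.9710

HM = 20.9710


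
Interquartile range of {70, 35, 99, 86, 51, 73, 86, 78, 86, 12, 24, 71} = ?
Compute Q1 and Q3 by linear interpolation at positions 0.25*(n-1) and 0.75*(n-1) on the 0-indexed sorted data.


Sorted: 12, 24, 35, 51, 70, 71, 73, 78, 86, 86, 86, 99
Q1 (25th %ile) = 47.0000
Q3 (75th %ile) = 86.0000
IQR = 86.0000 - 47.0000 = 39.0000

IQR = 39.0000


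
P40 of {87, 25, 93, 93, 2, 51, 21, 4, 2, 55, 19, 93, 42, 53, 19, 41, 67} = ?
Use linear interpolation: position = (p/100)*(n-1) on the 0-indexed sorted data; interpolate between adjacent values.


Sorted: 2, 2, 4, 19, 19, 21, 25, 41, 42, 51, 53, 55, 67, 87, 93, 93, 93
n = 17
Index = 40/100 * 16 = 6.4000
Lower = data[6] = 25, Upper = data[7] = 41
P40 = 25 + 0.4000*(16) = 31.4000

P40 = 31.4000


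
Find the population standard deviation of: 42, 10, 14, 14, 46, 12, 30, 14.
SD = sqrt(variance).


Mean = 22.7500
Variance = 183.9375
SD = sqrt(183.9375) = 13.5624

SD = 13.5624


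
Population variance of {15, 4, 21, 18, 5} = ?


Mean = 12.6000
Squared deviations: 5.7600, 73.9600, 70.5600, 29.1600, 57.7600
Sum = 237.2000
Variance = 237.2000/5 = 47.4400

Variance = 47.4400


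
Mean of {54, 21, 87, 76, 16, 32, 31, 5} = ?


Sum = 54 + 21 + 87 + 76 + 16 + 32 + 31 + 5 = 322
n = 8
Mean = 322/8 = 40.2500

Mean = 40.2500


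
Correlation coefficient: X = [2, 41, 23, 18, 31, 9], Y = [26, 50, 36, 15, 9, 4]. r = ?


Mean X = 20.6667, Mean Y = 23.3333
SD X = 13.021350, SD Y = 15.954797
Cov = 103.611111
r = 103.611111/(13.021350*15.954797) = 0.4987

r = 0.4987


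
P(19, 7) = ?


P(19,7) = 19!/12!
= 121645100408832000/479001600
= 253955520

P(19,7) = 253955520


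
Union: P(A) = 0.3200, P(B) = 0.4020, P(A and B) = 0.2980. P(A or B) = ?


P(A∪B) = 0.3200 + 0.4020 - 0.2980
= 0.7220 - 0.2980
= 0.4240

P(A∪B) = 0.4240


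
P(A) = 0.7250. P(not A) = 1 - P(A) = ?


P(not A) = 1 - 0.7250 = 0.2750

P(not A) = 0.2750


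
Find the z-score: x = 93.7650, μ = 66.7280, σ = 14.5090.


z = (93.7650 - 66.7280)/14.5090
= 27.0370/14.5090
= 1.8635

z = 1.8635


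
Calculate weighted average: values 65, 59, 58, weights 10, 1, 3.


Numerator = 65*10 + 59*1 + 58*3 = 883
Denominator = 10 + 1 + 3 = 14
WM = 883/14 = 63.0714

WM = 63.0714


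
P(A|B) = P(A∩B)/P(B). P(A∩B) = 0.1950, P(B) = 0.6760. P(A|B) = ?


P(A|B) = 0.1950/0.6760 = 0.2885

P(A|B) = 0.2885


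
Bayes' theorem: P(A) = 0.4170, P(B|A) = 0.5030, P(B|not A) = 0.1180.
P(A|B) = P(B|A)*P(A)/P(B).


P(B) = P(B|A)*P(A) + P(B|A')*P(A')
= 0.5030*0.4170 + 0.1180*0.5830
= 0.209751 + 0.068794 = 0.278545
P(A|B) = 0.209751/0.278545 = 0.7530

P(A|B) = 0.7530


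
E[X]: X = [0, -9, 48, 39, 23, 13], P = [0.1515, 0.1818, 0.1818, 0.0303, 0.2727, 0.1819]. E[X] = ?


E[X] = 0*0.1515 - 9*0.1818 + 48*0.1818 + 39*0.0303 + 23*0.2727 + 13*0.1819
= 0 - 1.6362 + 8.7264 + 1.1817 + 6.2721 + 2.3647
= 16.9087

E[X] = 16.9087


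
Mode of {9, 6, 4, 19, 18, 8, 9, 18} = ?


Frequencies: 4:1, 6:1, 8:1, 9:2, 18:2, 19:1
Max frequency = 2
Mode = 9, 18

Mode = 9, 18


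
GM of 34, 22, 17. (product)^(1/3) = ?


Product = 34 × 22 × 17 = 12716
GM = 12716^(1/3) = 23.3409

GM = 23.3409


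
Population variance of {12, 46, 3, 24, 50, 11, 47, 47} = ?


Mean = 30.0000
Squared deviations: 324.0000, 256.0000, 729.0000, 36.0000, 400.0000, 361.0000, 289.0000, 289.0000
Sum = 2684.0000
Variance = 2684.0000/8 = 335.5000

Variance = 335.5000


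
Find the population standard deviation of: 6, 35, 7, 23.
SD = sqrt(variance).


Mean = 17.7500
Variance = 144.6875
SD = sqrt(144.6875) = 12.0286

SD = 12.0286


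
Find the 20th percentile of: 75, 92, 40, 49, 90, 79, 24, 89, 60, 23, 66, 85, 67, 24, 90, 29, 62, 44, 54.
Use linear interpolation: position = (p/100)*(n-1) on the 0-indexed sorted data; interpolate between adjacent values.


Sorted: 23, 24, 24, 29, 40, 44, 49, 54, 60, 62, 66, 67, 75, 79, 85, 89, 90, 90, 92
n = 19
Index = 20/100 * 18 = 3.6000
Lower = data[3] = 29, Upper = data[4] = 40
P20 = 29 + 0.6000*(11) = 35.6000

P20 = 35.6000


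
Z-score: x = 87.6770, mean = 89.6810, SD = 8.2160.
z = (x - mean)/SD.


z = (87.6770 - 89.6810)/8.2160
= -2.0040/8.2160
= -0.2439

z = -0.2439


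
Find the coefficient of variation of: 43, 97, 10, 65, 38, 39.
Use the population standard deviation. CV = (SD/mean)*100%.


Mean = 48.6667
SD = 26.8866
CV = (26.8866/48.6667)*100 = 55.2464%

CV = 55.2464%


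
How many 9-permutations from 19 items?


P(19,9) = 19!/10!
= 121645100408832000/3628800
= 33522128640

P(19,9) = 33522128640


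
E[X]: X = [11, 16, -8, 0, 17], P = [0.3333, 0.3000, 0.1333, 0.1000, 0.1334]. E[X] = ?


E[X] = 11*0.3333 + 16*0.3000 - 8*0.1333 + 0*0.1000 + 17*0.1334
= 3.6663 + 4.8000 - 1.0664 + 0 + 2.2678
= 9.6677

E[X] = 9.6677


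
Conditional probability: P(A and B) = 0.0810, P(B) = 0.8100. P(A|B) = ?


P(A|B) = 0.0810/0.8100 = 0.1000

P(A|B) = 0.1000


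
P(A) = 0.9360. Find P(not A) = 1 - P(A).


P(not A) = 1 - 0.9360 = 0.0640

P(not A) = 0.0640


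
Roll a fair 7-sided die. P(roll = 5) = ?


Favorable outcomes (roll = 5): 1
Total outcomes = 7
P = 1/7 = 0.1429

P = 0.1429


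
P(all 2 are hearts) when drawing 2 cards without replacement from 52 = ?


P(all hearts) = (13/52) × (12/51)
= 0.0588

P = 0.0588


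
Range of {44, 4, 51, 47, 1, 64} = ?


Max = 64, Min = 1
Range = 64 - 1 = 63

Range = 63


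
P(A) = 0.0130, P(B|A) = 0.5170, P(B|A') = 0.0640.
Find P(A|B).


P(B) = P(B|A)*P(A) + P(B|A')*P(A')
= 0.5170*0.0130 + 0.0640*0.9870
= 0.006721 + 0.063168 = 0.069889
P(A|B) = 0.006721/0.069889 = 0.0962

P(A|B) = 0.0962


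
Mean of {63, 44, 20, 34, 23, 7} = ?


Sum = 63 + 44 + 20 + 34 + 23 + 7 = 191
n = 6
Mean = 191/6 = 31.8333

Mean = 31.8333


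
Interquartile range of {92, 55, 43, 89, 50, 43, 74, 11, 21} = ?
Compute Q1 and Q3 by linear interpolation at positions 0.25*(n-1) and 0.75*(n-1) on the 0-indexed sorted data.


Sorted: 11, 21, 43, 43, 50, 55, 74, 89, 92
Q1 (25th %ile) = 43.0000
Q3 (75th %ile) = 74.0000
IQR = 74.0000 - 43.0000 = 31.0000

IQR = 31.0000


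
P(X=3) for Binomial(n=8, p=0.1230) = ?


C(8,3) = 56
p^3 = 0.001861
(1-p)^5 = 0.518798
P = 56 * 0.001861 * 0.518798 = 0.0541

P(X=3) = 0.0541


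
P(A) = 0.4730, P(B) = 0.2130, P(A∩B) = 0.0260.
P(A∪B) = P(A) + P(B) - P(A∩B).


P(A∪B) = 0.4730 + 0.2130 - 0.0260
= 0.6860 - 0.0260
= 0.6600

P(A∪B) = 0.6600


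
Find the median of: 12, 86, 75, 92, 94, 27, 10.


Sorted: 10, 12, 27, 75, 86, 92, 94
n = 7 (odd)
Middle value = 75

Median = 75


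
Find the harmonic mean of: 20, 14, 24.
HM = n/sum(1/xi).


Sum of reciprocals = 1/20 + 1/14 + 1/24 = 0.163095
HM = 3/0.163095 = 18.3942

HM = 18.3942


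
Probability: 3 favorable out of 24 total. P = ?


P = 3/24 = 0.1250

P = 0.1250


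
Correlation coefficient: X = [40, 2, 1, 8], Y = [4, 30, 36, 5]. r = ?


Mean X = 12.7500, Mean Y = 18.7500
SD X = 15.958932, SD Y = 14.411367
Cov = -165.062500
r = -165.062500/(15.958932*14.411367) = -0.7177

r = -0.7177


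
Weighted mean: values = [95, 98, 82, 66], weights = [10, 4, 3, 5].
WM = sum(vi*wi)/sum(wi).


Numerator = 95*10 + 98*4 + 82*3 + 66*5 = 1918
Denominator = 10 + 4 + 3 + 5 = 22
WM = 1918/22 = 87.1818

WM = 87.1818


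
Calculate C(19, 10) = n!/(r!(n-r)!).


C(19,10) = 19!/(10! × 9!)
= 121645100408832000/(3628800 × 362880)
= 92378

C(19,10) = 92378


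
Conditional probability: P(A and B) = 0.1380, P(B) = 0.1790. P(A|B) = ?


P(A|B) = 0.1380/0.1790 = 0.7709

P(A|B) = 0.7709


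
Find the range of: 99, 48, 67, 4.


Max = 99, Min = 4
Range = 99 - 4 = 95

Range = 95


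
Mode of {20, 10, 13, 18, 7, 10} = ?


Frequencies: 7:1, 10:2, 13:1, 18:1, 20:1
Max frequency = 2
Mode = 10

Mode = 10


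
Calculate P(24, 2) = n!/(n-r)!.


P(24,2) = 24!/22!
= 620448401733239439360000/1124000727777607680000
= 552

P(24,2) = 552


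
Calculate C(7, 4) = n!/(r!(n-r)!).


C(7,4) = 7!/(4! × 3!)
= 5040/(24 × 6)
= 35

C(7,4) = 35


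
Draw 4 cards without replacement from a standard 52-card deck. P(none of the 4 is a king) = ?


P(no kings) = (48/52) × (47/51) × (46/50) × (45/49)
= 0.7187

P = 0.7187


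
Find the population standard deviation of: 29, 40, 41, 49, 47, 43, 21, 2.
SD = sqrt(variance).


Mean = 34.0000
Variance = 222.2500
SD = sqrt(222.2500) = 14.9081

SD = 14.9081


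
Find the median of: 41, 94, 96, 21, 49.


Sorted: 21, 41, 49, 94, 96
n = 5 (odd)
Middle value = 49

Median = 49


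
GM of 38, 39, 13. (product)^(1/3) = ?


Product = 38 × 39 × 13 = 19266
GM = 19266^(1/3) = 26.8080

GM = 26.8080


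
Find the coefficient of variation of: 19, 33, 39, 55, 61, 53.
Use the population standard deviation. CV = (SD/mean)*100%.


Mean = 43.3333
SD = 14.4875
CV = (14.4875/43.3333)*100 = 33.4328%

CV = 33.4328%


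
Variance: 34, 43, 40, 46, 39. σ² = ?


Mean = 40.4000
Squared deviations: 40.9600, 6.7600, 0.1600, 31.3600, 1.9600
Sum = 81.2000
Variance = 81.2000/5 = 16.2400

Variance = 16.2400


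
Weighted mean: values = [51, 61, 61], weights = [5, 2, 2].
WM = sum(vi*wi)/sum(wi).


Numerator = 51*5 + 61*2 + 61*2 = 499
Denominator = 5 + 2 + 2 = 9
WM = 499/9 = 55.4444

WM = 55.4444


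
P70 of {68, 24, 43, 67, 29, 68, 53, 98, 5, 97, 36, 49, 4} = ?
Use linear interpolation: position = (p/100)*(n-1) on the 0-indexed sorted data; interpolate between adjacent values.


Sorted: 4, 5, 24, 29, 36, 43, 49, 53, 67, 68, 68, 97, 98
n = 13
Index = 70/100 * 12 = 8.4000
Lower = data[8] = 67, Upper = data[9] = 68
P70 = 67 + 0.4000*(1) = 67.4000

P70 = 67.4000


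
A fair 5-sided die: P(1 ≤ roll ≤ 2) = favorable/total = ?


Favorable outcomes (1 ≤ roll ≤ 2): 2
Total outcomes = 5
P = 2/5 = 0.4000

P = 0.4000


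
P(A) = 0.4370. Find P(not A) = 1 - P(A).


P(not A) = 1 - 0.4370 = 0.5630

P(not A) = 0.5630


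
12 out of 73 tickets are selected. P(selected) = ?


P = 12/73 = 0.1644

P = 0.1644


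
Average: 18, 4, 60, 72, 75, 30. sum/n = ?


Sum = 18 + 4 + 60 + 72 + 75 + 30 = 259
n = 6
Mean = 259/6 = 43.1667

Mean = 43.1667


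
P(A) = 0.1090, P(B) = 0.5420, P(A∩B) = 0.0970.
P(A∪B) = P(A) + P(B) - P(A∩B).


P(A∪B) = 0.1090 + 0.5420 - 0.0970
= 0.6510 - 0.0970
= 0.5540

P(A∪B) = 0.5540


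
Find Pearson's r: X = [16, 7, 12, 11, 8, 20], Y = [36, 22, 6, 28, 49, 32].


Mean X = 12.3333, Mean Y = 28.8333
SD X = 4.496913, SD Y = 13.145553
Cov = 1.388889
r = 1.388889/(4.496913*13.145553) = 0.0235

r = 0.0235


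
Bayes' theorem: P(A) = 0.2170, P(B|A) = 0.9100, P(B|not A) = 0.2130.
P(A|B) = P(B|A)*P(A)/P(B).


P(B) = P(B|A)*P(A) + P(B|A')*P(A')
= 0.9100*0.2170 + 0.2130*0.7830
= 0.197470 + 0.166779 = 0.364249
P(A|B) = 0.197470/0.364249 = 0.5421

P(A|B) = 0.5421


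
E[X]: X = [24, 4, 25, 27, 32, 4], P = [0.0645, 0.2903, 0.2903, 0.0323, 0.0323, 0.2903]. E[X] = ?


E[X] = 24*0.0645 + 4*0.2903 + 25*0.2903 + 27*0.0323 + 32*0.0323 + 4*0.2903
= 1.5480 + 1.1612 + 7.2575 + 0.8721 + 1.0336 + 1.1612
= 13.0336

E[X] = 13.0336


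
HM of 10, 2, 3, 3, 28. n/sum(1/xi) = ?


Sum of reciprocals = 1/10 + 1/2 + 1/3 + 1/3 + 1/28 = 1.302381
HM = 5/1.302381 = 3.8391

HM = 3.8391


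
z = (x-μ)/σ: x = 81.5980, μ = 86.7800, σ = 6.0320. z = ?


z = (81.5980 - 86.7800)/6.0320
= -5.1820/6.0320
= -0.8591

z = -0.8591


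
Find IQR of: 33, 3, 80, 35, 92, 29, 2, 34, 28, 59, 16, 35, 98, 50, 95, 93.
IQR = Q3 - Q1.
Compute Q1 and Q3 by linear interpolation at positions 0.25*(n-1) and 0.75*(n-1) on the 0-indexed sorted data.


Sorted: 2, 3, 16, 28, 29, 33, 34, 35, 35, 50, 59, 80, 92, 93, 95, 98
Q1 (25th %ile) = 28.7500
Q3 (75th %ile) = 83.0000
IQR = 83.0000 - 28.7500 = 54.2500

IQR = 54.2500


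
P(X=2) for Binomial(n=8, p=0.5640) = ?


C(8,2) = 28
p^2 = 0.318096
(1-p)^6 = 0.006869
P = 28 * 0.318096 * 0.006869 = 0.0612

P(X=2) = 0.0612


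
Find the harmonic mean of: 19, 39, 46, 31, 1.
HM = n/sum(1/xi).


Sum of reciprocals = 1/19 + 1/39 + 1/46 + 1/31 + 1/1 = 1.132270
HM = 5/1.132270 = 4.4159

HM = 4.4159


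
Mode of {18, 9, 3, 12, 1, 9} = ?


Frequencies: 1:1, 3:1, 9:2, 12:1, 18:1
Max frequency = 2
Mode = 9

Mode = 9


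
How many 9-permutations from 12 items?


P(12,9) = 12!/3!
= 479001600/6
= 79833600

P(12,9) = 79833600


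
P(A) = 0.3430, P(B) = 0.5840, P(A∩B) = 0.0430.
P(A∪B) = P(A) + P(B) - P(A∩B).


P(A∪B) = 0.3430 + 0.5840 - 0.0430
= 0.9270 - 0.0430
= 0.8840

P(A∪B) = 0.8840


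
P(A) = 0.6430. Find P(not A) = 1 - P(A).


P(not A) = 1 - 0.6430 = 0.3570

P(not A) = 0.3570


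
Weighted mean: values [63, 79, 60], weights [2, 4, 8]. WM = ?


Numerator = 63*2 + 79*4 + 60*8 = 922
Denominator = 2 + 4 + 8 = 14
WM = 922/14 = 65.8571

WM = 65.8571


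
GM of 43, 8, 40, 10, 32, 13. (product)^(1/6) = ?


Product = 43 × 8 × 40 × 10 × 32 × 13 = 57241600
GM = 57241600^(1/6) = 19.6314

GM = 19.6314


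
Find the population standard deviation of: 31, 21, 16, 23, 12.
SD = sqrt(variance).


Mean = 20.6000
Variance = 41.8400
SD = sqrt(41.8400) = 6.4684

SD = 6.4684


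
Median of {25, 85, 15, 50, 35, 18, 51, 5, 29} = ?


Sorted: 5, 15, 18, 25, 29, 35, 50, 51, 85
n = 9 (odd)
Middle value = 29

Median = 29


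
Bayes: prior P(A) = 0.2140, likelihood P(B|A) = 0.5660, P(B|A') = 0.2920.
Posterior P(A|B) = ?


P(B) = P(B|A)*P(A) + P(B|A')*P(A')
= 0.5660*0.2140 + 0.2920*0.7860
= 0.121124 + 0.229512 = 0.350636
P(A|B) = 0.121124/0.350636 = 0.3454

P(A|B) = 0.3454


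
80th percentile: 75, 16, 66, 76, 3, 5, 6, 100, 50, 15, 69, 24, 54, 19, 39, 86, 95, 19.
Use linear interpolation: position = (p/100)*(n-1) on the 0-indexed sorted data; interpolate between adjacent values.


Sorted: 3, 5, 6, 15, 16, 19, 19, 24, 39, 50, 54, 66, 69, 75, 76, 86, 95, 100
n = 18
Index = 80/100 * 17 = 13.6000
Lower = data[13] = 75, Upper = data[14] = 76
P80 = 75 + 0.6000*(1) = 75.6000

P80 = 75.6000


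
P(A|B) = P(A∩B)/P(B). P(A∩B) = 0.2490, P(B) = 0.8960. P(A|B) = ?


P(A|B) = 0.2490/0.8960 = 0.2779

P(A|B) = 0.2779


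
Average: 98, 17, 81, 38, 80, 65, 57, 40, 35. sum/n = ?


Sum = 98 + 17 + 81 + 38 + 80 + 65 + 57 + 40 + 35 = 511
n = 9
Mean = 511/9 = 56.7778

Mean = 56.7778


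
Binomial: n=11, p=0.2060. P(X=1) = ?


C(11,1) = 11
p^1 = 0.206000
(1-p)^10 = 0.099588
P = 11 * 0.206000 * 0.099588 = 0.2257

P(X=1) = 0.2257


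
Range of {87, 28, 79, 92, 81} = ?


Max = 92, Min = 28
Range = 92 - 28 = 64

Range = 64


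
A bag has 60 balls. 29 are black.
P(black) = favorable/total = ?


P = 29/60 = 0.4833

P = 0.4833


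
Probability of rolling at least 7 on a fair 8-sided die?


Favorable outcomes (roll ≥ 7): 2
Total outcomes = 8
P = 2/8 = 0.2500

P = 0.2500


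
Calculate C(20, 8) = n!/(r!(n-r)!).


C(20,8) = 20!/(8! × 12!)
= 2432902008176640000/(40320 × 479001600)
= 125970

C(20,8) = 125970


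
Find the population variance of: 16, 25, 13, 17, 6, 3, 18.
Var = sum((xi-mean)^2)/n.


Mean = 14.0000
Squared deviations: 4.0000, 121.0000, 1.0000, 9.0000, 64.0000, 121.0000, 16.0000
Sum = 336.0000
Variance = 336.0000/7 = 48.0000

Variance = 48.0000


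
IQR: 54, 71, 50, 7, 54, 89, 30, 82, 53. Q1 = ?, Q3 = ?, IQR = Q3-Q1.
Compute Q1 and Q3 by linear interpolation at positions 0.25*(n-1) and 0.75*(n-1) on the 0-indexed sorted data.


Sorted: 7, 30, 50, 53, 54, 54, 71, 82, 89
Q1 (25th %ile) = 50.0000
Q3 (75th %ile) = 71.0000
IQR = 71.0000 - 50.0000 = 21.0000

IQR = 21.0000


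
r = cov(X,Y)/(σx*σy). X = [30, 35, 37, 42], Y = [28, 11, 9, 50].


Mean X = 36.0000, Mean Y = 24.5000
SD X = 4.301163, SD Y = 16.469669
Cov = 32.500000
r = 32.500000/(4.301163*16.469669) = 0.4588

r = 0.4588


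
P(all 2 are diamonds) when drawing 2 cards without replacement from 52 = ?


P(all diamonds) = (13/52) × (12/51)
= 0.0588

P = 0.0588


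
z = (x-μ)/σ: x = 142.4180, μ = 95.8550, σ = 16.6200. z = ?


z = (142.4180 - 95.8550)/16.6200
= 46.5630/16.6200
= 2.8016

z = 2.8016


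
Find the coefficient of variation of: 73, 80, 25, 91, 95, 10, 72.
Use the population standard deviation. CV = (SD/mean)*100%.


Mean = 63.7143
SD = 30.5367
CV = (30.5367/63.7143)*100 = 47.9275%

CV = 47.9275%


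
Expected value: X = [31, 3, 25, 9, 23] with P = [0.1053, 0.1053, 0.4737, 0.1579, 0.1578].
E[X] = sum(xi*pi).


E[X] = 31*0.1053 + 3*0.1053 + 25*0.4737 + 9*0.1579 + 23*0.1578
= 3.2643 + 0.3159 + 11.8425 + 1.4211 + 3.6294
= 20.4732

E[X] = 20.4732


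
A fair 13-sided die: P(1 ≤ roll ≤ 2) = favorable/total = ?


Favorable outcomes (1 ≤ roll ≤ 2): 2
Total outcomes = 13
P = 2/13 = 0.1538

P = 0.1538


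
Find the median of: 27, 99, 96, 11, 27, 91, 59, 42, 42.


Sorted: 11, 27, 27, 42, 42, 59, 91, 96, 99
n = 9 (odd)
Middle value = 42

Median = 42


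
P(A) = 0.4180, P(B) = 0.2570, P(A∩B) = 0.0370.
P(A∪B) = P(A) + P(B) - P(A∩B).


P(A∪B) = 0.4180 + 0.2570 - 0.0370
= 0.6750 - 0.0370
= 0.6380

P(A∪B) = 0.6380


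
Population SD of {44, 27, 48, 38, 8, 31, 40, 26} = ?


Mean = 32.7500
Variance = 141.6875
SD = sqrt(141.6875) = 11.9033

SD = 11.9033


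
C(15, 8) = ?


C(15,8) = 15!/(8! × 7!)
= 1307674368000/(40320 × 5040)
= 6435

C(15,8) = 6435


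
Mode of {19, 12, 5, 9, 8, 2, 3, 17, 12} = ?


Frequencies: 2:1, 3:1, 5:1, 8:1, 9:1, 12:2, 17:1, 19:1
Max frequency = 2
Mode = 12

Mode = 12


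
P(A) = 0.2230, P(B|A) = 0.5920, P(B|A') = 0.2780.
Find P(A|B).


P(B) = P(B|A)*P(A) + P(B|A')*P(A')
= 0.5920*0.2230 + 0.2780*0.7770
= 0.132016 + 0.216006 = 0.348022
P(A|B) = 0.132016/0.348022 = 0.3793

P(A|B) = 0.3793


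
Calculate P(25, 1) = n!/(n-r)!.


P(25,1) = 25!/24!
= 15511210043330985984000000/620448401733239439360000
= 25

P(25,1) = 25


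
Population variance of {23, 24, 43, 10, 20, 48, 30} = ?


Mean = 28.2857
Squared deviations: 27.9388, 18.3673, 216.5102, 334.3673, 68.6531, 388.6531, 2.9388
Sum = 1057.4286
Variance = 1057.4286/7 = 151.0612

Variance = 151.0612


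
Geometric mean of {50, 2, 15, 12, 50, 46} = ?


Product = 50 × 2 × 15 × 12 × 50 × 46 = 41400000
GM = 41400000^(1/6) = 18.5994

GM = 18.5994


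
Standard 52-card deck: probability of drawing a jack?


4 jacks in 52 cards
P = 4/52 = 0.0769

P = 0.0769


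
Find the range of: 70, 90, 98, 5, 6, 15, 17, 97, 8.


Max = 98, Min = 5
Range = 98 - 5 = 93

Range = 93


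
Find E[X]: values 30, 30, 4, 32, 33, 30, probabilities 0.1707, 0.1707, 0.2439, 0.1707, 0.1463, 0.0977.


E[X] = 30*0.1707 + 30*0.1707 + 4*0.2439 + 32*0.1707 + 33*0.1463 + 30*0.0977
= 5.1210 + 5.1210 + 0.9756 + 5.4624 + 4.8279 + 2.9310
= 24.4389

E[X] = 24.4389


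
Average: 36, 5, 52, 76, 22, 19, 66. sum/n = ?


Sum = 36 + 5 + 52 + 76 + 22 + 19 + 66 = 276
n = 7
Mean = 276/7 = 39.4286

Mean = 39.4286


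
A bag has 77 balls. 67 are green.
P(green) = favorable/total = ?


P = 67/77 = 0.8701

P = 0.8701


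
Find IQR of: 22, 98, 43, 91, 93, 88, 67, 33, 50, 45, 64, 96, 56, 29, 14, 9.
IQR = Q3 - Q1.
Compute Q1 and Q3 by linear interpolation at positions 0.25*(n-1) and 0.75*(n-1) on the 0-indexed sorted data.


Sorted: 9, 14, 22, 29, 33, 43, 45, 50, 56, 64, 67, 88, 91, 93, 96, 98
Q1 (25th %ile) = 32.0000
Q3 (75th %ile) = 88.7500
IQR = 88.7500 - 32.0000 = 56.7500

IQR = 56.7500


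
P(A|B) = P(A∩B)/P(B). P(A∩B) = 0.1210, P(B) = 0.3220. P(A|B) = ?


P(A|B) = 0.1210/0.3220 = 0.3758

P(A|B) = 0.3758


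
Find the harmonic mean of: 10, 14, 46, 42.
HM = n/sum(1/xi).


Sum of reciprocals = 1/10 + 1/14 + 1/46 + 1/42 = 0.216977
HM = 4/0.216977 = 18.4351

HM = 18.4351


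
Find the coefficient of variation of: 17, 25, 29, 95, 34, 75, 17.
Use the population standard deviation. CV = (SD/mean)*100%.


Mean = 41.7143
SD = 28.4591
CV = (28.4591/41.7143)*100 = 68.2238%

CV = 68.2238%


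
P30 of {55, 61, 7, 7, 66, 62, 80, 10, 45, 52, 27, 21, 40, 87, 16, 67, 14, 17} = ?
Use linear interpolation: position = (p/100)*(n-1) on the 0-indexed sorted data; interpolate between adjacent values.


Sorted: 7, 7, 10, 14, 16, 17, 21, 27, 40, 45, 52, 55, 61, 62, 66, 67, 80, 87
n = 18
Index = 30/100 * 17 = 5.1000
Lower = data[5] = 17, Upper = data[6] = 21
P30 = 17 + 0.1000*(4) = 17.4000

P30 = 17.4000


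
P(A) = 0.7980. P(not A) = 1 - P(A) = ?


P(not A) = 1 - 0.7980 = 0.2020

P(not A) = 0.2020


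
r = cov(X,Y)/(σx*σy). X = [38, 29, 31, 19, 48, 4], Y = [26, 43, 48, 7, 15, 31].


Mean X = 28.1667, Mean Y = 28.3333
SD X = 13.945330, SD Y = 14.418353
Cov = -14.722222
r = -14.722222/(13.945330*14.418353) = -0.0732

r = -0.0732


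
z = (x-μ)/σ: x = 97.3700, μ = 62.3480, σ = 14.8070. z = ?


z = (97.3700 - 62.3480)/14.8070
= 35.0220/14.8070
= 2.3652

z = 2.3652


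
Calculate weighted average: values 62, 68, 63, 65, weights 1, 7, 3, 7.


Numerator = 62*1 + 68*7 + 63*3 + 65*7 = 1182
Denominator = 1 + 7 + 3 + 7 = 18
WM = 1182/18 = 65.6667

WM = 65.6667


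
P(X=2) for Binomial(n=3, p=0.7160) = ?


C(3,2) = 3
p^2 = 0.512656
(1-p)^1 = 0.284000
P = 3 * 0.512656 * 0.284000 = 0.4368

P(X=2) = 0.4368


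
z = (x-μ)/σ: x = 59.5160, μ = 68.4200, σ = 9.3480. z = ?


z = (59.5160 - 68.4200)/9.3480
= -8.9040/9.3480
= -0.9525

z = -0.9525


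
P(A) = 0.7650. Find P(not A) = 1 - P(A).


P(not A) = 1 - 0.7650 = 0.2350

P(not A) = 0.2350


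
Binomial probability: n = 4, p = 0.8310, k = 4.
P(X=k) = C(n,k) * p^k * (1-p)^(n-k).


C(4,4) = 1
p^4 = 0.476874
(1-p)^0 = 1.000000
P = 1 * 0.476874 * 1.000000 = 0.4769

P(X=4) = 0.4769


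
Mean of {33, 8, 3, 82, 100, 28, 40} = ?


Sum = 33 + 8 + 3 + 82 + 100 + 28 + 40 = 294
n = 7
Mean = 294/7 = 42.0000

Mean = 42.0000


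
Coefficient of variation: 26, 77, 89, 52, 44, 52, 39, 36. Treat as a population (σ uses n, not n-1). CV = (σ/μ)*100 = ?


Mean = 51.8750
SD = 19.8711
CV = (19.8711/51.8750)*100 = 38.3057%

CV = 38.3057%


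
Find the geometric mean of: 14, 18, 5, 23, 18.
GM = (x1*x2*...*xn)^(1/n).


Product = 14 × 18 × 5 × 23 × 18 = 521640
GM = 521640^(1/5) = 13.9147

GM = 13.9147


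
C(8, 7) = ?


C(8,7) = 8!/(7! × 1!)
= 40320/(5040 × 1)
= 8

C(8,7) = 8


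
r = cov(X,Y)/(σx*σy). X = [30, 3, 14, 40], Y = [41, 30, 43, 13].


Mean X = 21.7500, Mean Y = 31.7500
SD X = 14.254385, SD Y = 11.903256
Cov = -80.062500
r = -80.062500/(14.254385*11.903256) = -0.4719

r = -0.4719


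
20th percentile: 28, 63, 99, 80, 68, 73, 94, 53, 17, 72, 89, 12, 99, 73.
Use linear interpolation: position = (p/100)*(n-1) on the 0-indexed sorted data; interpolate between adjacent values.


Sorted: 12, 17, 28, 53, 63, 68, 72, 73, 73, 80, 89, 94, 99, 99
n = 14
Index = 20/100 * 13 = 2.6000
Lower = data[2] = 28, Upper = data[3] = 53
P20 = 28 + 0.6000*(25) = 43.0000

P20 = 43.0000


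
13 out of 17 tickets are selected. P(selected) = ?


P = 13/17 = 0.7647

P = 0.7647


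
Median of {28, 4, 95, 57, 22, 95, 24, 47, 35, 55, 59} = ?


Sorted: 4, 22, 24, 28, 35, 47, 55, 57, 59, 95, 95
n = 11 (odd)
Middle value = 47

Median = 47


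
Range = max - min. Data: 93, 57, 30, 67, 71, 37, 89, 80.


Max = 93, Min = 30
Range = 93 - 30 = 63

Range = 63


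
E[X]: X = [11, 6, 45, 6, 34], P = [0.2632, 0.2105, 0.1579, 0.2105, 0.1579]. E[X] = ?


E[X] = 11*0.2632 + 6*0.2105 + 45*0.1579 + 6*0.2105 + 34*0.1579
= 2.8952 + 1.2630 + 7.1055 + 1.2630 + 5.3686
= 17.8953

E[X] = 17.8953


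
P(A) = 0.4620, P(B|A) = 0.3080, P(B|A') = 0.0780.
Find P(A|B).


P(B) = P(B|A)*P(A) + P(B|A')*P(A')
= 0.3080*0.4620 + 0.0780*0.5380
= 0.142296 + 0.041964 = 0.184260
P(A|B) = 0.142296/0.184260 = 0.7723

P(A|B) = 0.7723


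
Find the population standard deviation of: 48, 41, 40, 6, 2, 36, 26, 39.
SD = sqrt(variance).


Mean = 29.7500
Variance = 254.6875
SD = sqrt(254.6875) = 15.9589

SD = 15.9589


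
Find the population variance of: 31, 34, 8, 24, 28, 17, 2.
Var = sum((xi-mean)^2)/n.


Mean = 20.5714
Squared deviations: 108.7551, 180.3265, 158.0408, 11.7551, 55.1837, 12.7551, 344.8980
Sum = 871.7143
Variance = 871.7143/7 = 124.5306

Variance = 124.5306


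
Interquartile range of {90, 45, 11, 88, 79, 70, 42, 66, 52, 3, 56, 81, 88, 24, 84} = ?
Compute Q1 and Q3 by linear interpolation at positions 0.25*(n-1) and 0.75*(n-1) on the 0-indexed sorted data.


Sorted: 3, 11, 24, 42, 45, 52, 56, 66, 70, 79, 81, 84, 88, 88, 90
Q1 (25th %ile) = 43.5000
Q3 (75th %ile) = 82.5000
IQR = 82.5000 - 43.5000 = 39.0000

IQR = 39.0000


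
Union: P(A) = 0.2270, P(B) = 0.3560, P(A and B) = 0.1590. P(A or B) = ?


P(A∪B) = 0.2270 + 0.3560 - 0.1590
= 0.5830 - 0.1590
= 0.4240

P(A∪B) = 0.4240


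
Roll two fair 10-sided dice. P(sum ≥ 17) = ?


Total outcomes = 10×10 = 100
Favorable (sum ≥ 17): 10
P = 10/100 = 0.1000

P = 0.1000


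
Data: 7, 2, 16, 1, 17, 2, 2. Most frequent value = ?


Frequencies: 1:1, 2:3, 7:1, 16:1, 17:1
Max frequency = 3
Mode = 2

Mode = 2


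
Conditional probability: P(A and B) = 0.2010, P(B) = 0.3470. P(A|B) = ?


P(A|B) = 0.2010/0.3470 = 0.5793

P(A|B) = 0.5793


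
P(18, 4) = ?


P(18,4) = 18!/14!
= 6402373705728000/87178291200
= 73440

P(18,4) = 73440


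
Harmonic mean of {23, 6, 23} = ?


Sum of reciprocals = 1/23 + 1/6 + 1/23 = 0.253623
HM = 3/0.253623 = 11.8286

HM = 11.8286


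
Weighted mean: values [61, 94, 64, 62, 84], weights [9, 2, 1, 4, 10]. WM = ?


Numerator = 61*9 + 94*2 + 64*1 + 62*4 + 84*10 = 1889
Denominator = 9 + 2 + 1 + 4 + 10 = 26
WM = 1889/26 = 72.6538

WM = 72.6538


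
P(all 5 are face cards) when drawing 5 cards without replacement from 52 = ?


P(all face cards) = (12/52) × (11/51) × (10/50) × (9/49) × (8/48)
= 0.0003

P = 0.0003


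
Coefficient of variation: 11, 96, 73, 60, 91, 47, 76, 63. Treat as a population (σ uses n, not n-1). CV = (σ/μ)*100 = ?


Mean = 64.6250
SD = 25.2237
CV = (25.2237/64.6250)*100 = 39.0308%

CV = 39.0308%


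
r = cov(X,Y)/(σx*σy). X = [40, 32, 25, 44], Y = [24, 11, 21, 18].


Mean X = 35.2500, Mean Y = 18.5000
SD X = 7.327175, SD Y = 4.821825
Cov = 5.125000
r = 5.125000/(7.327175*4.821825) = 0.1451

r = 0.1451


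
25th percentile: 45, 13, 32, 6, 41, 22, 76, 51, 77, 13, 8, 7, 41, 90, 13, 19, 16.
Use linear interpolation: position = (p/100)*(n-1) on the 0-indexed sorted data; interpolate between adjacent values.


Sorted: 6, 7, 8, 13, 13, 13, 16, 19, 22, 32, 41, 41, 45, 51, 76, 77, 90
n = 17
Index = 25/100 * 16 = 4.0000
Lower = data[4] = 13, Upper = data[5] = 13
P25 = 13 + 0*(0) = 13.0000

P25 = 13.0000


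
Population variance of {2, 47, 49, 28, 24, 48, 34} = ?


Mean = 33.1429
Squared deviations: 969.8776, 192.0204, 251.4490, 26.4490, 83.5918, 220.7347, 0.7347
Sum = 1744.8571
Variance = 1744.8571/7 = 249.2653

Variance = 249.2653


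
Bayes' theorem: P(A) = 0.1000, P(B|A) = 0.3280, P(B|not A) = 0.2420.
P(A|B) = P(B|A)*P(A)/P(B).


P(B) = P(B|A)*P(A) + P(B|A')*P(A')
= 0.3280*0.1000 + 0.2420*0.9000
= 0.032800 + 0.217800 = 0.250600
P(A|B) = 0.032800/0.250600 = 0.1309

P(A|B) = 0.1309


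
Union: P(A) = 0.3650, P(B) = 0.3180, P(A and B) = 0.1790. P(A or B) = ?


P(A∪B) = 0.3650 + 0.3180 - 0.1790
= 0.6830 - 0.1790
= 0.5040

P(A∪B) = 0.5040


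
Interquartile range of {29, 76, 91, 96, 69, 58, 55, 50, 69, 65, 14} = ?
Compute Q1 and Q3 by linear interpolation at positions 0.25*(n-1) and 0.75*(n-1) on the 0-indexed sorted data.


Sorted: 14, 29, 50, 55, 58, 65, 69, 69, 76, 91, 96
Q1 (25th %ile) = 52.5000
Q3 (75th %ile) = 72.5000
IQR = 72.5000 - 52.5000 = 20.0000

IQR = 20.0000


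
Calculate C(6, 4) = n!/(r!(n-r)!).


C(6,4) = 6!/(4! × 2!)
= 720/(24 × 2)
= 15

C(6,4) = 15


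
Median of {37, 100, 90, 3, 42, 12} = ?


Sorted: 3, 12, 37, 42, 90, 100
n = 6 (even)
Middle values: 37 and 42
Median = (37+42)/2 = 39.5000

Median = 39.5000


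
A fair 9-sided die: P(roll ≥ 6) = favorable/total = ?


Favorable outcomes (roll ≥ 6): 4
Total outcomes = 9
P = 4/9 = 0.4444

P = 0.4444


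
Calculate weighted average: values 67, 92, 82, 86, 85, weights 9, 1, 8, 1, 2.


Numerator = 67*9 + 92*1 + 82*8 + 86*1 + 85*2 = 1607
Denominator = 9 + 1 + 8 + 1 + 2 = 21
WM = 1607/21 = 76.5238

WM = 76.5238


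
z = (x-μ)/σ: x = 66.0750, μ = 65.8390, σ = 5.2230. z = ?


z = (66.0750 - 65.8390)/5.2230
= 0.2360/5.2230
= 0.0452

z = 0.0452


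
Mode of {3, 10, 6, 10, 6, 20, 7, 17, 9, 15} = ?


Frequencies: 3:1, 6:2, 7:1, 9:1, 10:2, 15:1, 17:1, 20:1
Max frequency = 2
Mode = 6, 10

Mode = 6, 10


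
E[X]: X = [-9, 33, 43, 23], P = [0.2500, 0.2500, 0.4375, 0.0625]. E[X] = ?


E[X] = -9*0.2500 + 33*0.2500 + 43*0.4375 + 23*0.0625
= -2.2500 + 8.2500 + 18.8125 + 1.4375
= 26.2500

E[X] = 26.2500


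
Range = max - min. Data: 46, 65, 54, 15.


Max = 65, Min = 15
Range = 65 - 15 = 50

Range = 50


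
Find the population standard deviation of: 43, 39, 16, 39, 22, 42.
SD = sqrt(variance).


Mean = 33.5000
Variance = 110.2500
SD = sqrt(110.2500) = 10.5000

SD = 10.5000


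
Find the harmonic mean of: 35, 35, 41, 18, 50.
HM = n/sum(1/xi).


Sum of reciprocals = 1/35 + 1/35 + 1/41 + 1/18 + 1/50 = 0.157089
HM = 5/0.157089 = 31.8292

HM = 31.8292


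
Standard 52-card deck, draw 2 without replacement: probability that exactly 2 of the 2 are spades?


Hypergeometric: P(X=2) = C(13,2)·C(39,0) / C(52,2)
= 78 × 1 / 1326
= 78/1326 = 0.0588

P = 0.0588


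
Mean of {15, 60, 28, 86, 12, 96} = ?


Sum = 15 + 60 + 28 + 86 + 12 + 96 = 297
n = 6
Mean = 297/6 = 49.5000

Mean = 49.5000


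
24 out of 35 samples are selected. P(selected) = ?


P = 24/35 = 0.6857

P = 0.6857


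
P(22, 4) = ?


P(22,4) = 22!/18!
= 1124000727777607680000/6402373705728000
= 175560

P(22,4) = 175560


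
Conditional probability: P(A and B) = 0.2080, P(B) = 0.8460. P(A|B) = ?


P(A|B) = 0.2080/0.8460 = 0.2459

P(A|B) = 0.2459


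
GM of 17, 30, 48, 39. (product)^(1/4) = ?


Product = 17 × 30 × 48 × 39 = 954720
GM = 954720^(1/4) = 31.2586

GM = 31.2586


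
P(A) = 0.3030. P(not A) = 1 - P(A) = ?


P(not A) = 1 - 0.3030 = 0.6970

P(not A) = 0.6970


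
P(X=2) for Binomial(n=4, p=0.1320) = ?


C(4,2) = 6
p^2 = 0.017424
(1-p)^2 = 0.753424
P = 6 * 0.017424 * 0.753424 = 0.0788

P(X=2) = 0.0788


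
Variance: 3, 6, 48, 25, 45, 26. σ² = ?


Mean = 25.5000
Squared deviations: 506.2500, 380.2500, 506.2500, 0.2500, 380.2500, 0.2500
Sum = 1773.5000
Variance = 1773.5000/6 = 295.5833

Variance = 295.5833


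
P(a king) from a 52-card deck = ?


4 kings in 52 cards
P = 4/52 = 0.0769

P = 0.0769


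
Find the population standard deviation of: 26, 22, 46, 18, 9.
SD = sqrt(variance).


Mean = 24.2000
Variance = 150.5600
SD = sqrt(150.5600) = 12.2703

SD = 12.2703


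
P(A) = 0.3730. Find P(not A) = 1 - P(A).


P(not A) = 1 - 0.3730 = 0.6270

P(not A) = 0.6270


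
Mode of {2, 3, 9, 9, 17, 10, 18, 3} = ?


Frequencies: 2:1, 3:2, 9:2, 10:1, 17:1, 18:1
Max frequency = 2
Mode = 3, 9

Mode = 3, 9


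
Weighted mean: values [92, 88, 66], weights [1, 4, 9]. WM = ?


Numerator = 92*1 + 88*4 + 66*9 = 1038
Denominator = 1 + 4 + 9 = 14
WM = 1038/14 = 74.1429

WM = 74.1429


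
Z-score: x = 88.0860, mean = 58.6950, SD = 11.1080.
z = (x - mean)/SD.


z = (88.0860 - 58.6950)/11.1080
= 29.3910/11.1080
= 2.6459

z = 2.6459


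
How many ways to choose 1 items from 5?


C(5,1) = 5!/(1! × 4!)
= 120/(1 × 24)
= 5

C(5,1) = 5


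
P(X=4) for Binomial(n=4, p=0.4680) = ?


C(4,4) = 1
p^4 = 0.047972
(1-p)^0 = 1.000000
P = 1 * 0.047972 * 1.000000 = 0.0480

P(X=4) = 0.0480


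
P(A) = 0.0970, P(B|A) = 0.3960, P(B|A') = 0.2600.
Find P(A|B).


P(B) = P(B|A)*P(A) + P(B|A')*P(A')
= 0.3960*0.0970 + 0.2600*0.9030
= 0.038412 + 0.234780 = 0.273192
P(A|B) = 0.038412/0.273192 = 0.1406

P(A|B) = 0.1406


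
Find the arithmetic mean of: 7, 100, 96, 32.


Sum = 7 + 100 + 96 + 32 = 235
n = 4
Mean = 235/4 = 58.7500

Mean = 58.7500


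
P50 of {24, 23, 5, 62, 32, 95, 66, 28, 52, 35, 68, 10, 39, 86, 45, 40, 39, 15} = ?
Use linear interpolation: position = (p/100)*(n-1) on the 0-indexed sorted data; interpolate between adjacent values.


Sorted: 5, 10, 15, 23, 24, 28, 32, 35, 39, 39, 40, 45, 52, 62, 66, 68, 86, 95
n = 18
Index = 50/100 * 17 = 8.5000
Lower = data[8] = 39, Upper = data[9] = 39
P50 = 39 + 0.5000*(0) = 39.0000

P50 = 39.0000


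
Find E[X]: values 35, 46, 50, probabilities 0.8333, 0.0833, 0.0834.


E[X] = 35*0.8333 + 46*0.0833 + 50*0.0834
= 29.1655 + 3.8318 + 4.1700
= 37.1673

E[X] = 37.1673


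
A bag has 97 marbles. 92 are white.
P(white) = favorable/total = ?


P = 92/97 = 0.9485

P = 0.9485


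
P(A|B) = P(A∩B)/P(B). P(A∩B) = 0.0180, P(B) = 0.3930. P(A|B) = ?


P(A|B) = 0.0180/0.3930 = 0.0458

P(A|B) = 0.0458


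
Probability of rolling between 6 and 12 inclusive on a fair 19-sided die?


Favorable outcomes (6 ≤ roll ≤ 12): 7
Total outcomes = 19
P = 7/19 = 0.3684

P = 0.3684


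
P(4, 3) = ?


P(4,3) = 4!/1!
= 24/1
= 24

P(4,3) = 24


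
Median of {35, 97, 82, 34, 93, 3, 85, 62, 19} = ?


Sorted: 3, 19, 34, 35, 62, 82, 85, 93, 97
n = 9 (odd)
Middle value = 62

Median = 62
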